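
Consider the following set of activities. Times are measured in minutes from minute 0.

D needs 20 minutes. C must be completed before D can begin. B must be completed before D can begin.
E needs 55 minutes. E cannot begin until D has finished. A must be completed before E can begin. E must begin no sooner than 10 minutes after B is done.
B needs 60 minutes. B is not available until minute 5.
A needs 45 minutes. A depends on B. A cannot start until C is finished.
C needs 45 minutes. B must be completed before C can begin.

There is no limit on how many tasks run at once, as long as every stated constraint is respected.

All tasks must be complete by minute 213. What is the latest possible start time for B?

E must finish by minute 213; it takes 55 minutes, so it must start by 213 − 55 = minute 158.
Since E (must start by minute 158) depends on it, A must finish by minute 158. Backing off its 45-minute duration gives a latest start of minute 113.
D has to be done before E (must start by minute 158). That means finishing by minute 158, i.e. starting by 158 − 20 = minute 138.
C feeds A (must start by minute 113); D (must start by minute 138). Taking the minimum, C must finish by minute 113 and start by 113 − 45 = minute 68.
For B: A (must start by minute 113); C (must start by minute 68); D (must start by minute 138); E (must start by minute 158, minus 10-minute gap → minute 148). The most restrictive is minute 68; with a 60-minute duration, B must start by minute 8.

8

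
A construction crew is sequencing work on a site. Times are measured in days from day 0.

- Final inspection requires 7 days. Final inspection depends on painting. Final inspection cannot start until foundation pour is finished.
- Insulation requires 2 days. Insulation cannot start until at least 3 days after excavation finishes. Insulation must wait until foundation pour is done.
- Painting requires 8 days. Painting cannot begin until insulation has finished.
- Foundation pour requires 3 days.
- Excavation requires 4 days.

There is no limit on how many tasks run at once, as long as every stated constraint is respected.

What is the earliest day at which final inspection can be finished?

Nothing blocks foundation pour, so it runs from day 0 to day 3.
Excavation has no prerequisites, so it starts at day 0 and finishes at day 4.
For insulation: excavation (finishes day 4, plus 3-day gap → day 7); foundation pour (finishes day 3). Taking the maximum gives a start of day 7, and it finishes at 7 + 2 = day 9.
Painting cannot begin until insulation (finishes day 9). It runs from day 9 to 9 + 8 = day 17.
Final inspection needs all of painting (finishes day 17); foundation pour (finishes day 3). That puts its earliest start at day 17; it finishes at 17 + 7 = day 24.

24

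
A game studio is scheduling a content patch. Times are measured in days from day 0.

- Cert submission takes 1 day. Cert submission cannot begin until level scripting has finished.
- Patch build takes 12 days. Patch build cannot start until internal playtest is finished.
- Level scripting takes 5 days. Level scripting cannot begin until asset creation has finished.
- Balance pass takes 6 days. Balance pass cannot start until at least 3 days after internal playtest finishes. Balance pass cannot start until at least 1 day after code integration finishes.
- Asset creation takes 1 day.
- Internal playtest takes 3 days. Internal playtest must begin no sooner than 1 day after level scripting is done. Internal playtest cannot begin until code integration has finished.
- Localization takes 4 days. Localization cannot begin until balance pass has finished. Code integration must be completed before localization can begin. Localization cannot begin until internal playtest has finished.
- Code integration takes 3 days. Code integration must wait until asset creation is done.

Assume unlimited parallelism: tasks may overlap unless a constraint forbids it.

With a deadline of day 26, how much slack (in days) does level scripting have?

3

Nothing blocks asset creation, so it runs from day 0 to day 1.
Level scripting cannot begin until asset creation (finishes day 1). It runs from day 1 to 1 + 5 = day 6.

Working backward from the deadline:
Localization must finish by day 26; it takes 4 days, so it must start by 26 − 4 = day 22.
Balance pass has to be done before localization (must start by day 22). That means finishing by day 22, i.e. starting by 22 − 6 = day 16.
Patch build has no dependents, so it just needs to finish by day 26. Starting by 26 − 12 = day 14 achieves that.
Internal playtest has several dependents: balance pass (must start by day 16, minus 3-day gap → day 13); localization (must start by day 22); patch build (must start by day 14). The earliest of those limits is day 13, so internal playtest must start by 13 − 3 = day 10.
Cert submission must finish by day 26; it takes 1 day, so it must start by 26 − 1 = day 25.
For level scripting: internal playtest (must start by day 10, minus 1-day gap → day 9); cert submission (must start by day 25). The most restrictive is day 9; with a 5-day duration, level scripting must start by day 4.
So level scripting can start as early as day 1 and as late as day 4, giving 4 − 1 = 3 days of slack.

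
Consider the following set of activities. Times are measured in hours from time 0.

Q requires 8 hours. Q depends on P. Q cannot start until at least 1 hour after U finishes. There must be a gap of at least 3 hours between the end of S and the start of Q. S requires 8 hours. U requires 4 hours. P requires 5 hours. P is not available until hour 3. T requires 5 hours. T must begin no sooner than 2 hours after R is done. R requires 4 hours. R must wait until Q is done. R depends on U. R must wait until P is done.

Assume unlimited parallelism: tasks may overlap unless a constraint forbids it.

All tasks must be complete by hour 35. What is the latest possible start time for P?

T has no dependents, so it just needs to finish by hour 35. Starting by 35 − 5 = hour 30 achieves that.
R must finish before T (must start by hour 30, minus 2-hour gap → hour 28). With a 4-hour duration, R must start by 28 − 4 = hour 24.
Since R (must start by hour 24) depends on it, Q must finish by hour 24. Backing off its 8-hour duration gives a latest start of hour 16.
P feeds Q (must start by hour 16); R (must start by hour 24). Taking the minimum, P must finish by hour 16 and start by 16 − 5 = hour 11.

11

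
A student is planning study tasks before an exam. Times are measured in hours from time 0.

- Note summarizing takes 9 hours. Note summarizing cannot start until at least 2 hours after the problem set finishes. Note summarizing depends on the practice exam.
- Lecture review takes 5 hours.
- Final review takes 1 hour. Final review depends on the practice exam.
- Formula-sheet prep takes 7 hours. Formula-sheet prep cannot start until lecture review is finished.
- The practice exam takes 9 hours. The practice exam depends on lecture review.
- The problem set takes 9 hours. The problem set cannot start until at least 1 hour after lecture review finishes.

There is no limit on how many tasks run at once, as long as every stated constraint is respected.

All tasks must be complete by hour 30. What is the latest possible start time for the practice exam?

12

Note summarizing has no dependents, so it just needs to finish by hour 30. Starting by 30 − 9 = hour 21 achieves that.
To finish by hour 30, final review (duration 1) must start no later than hour 29.
The practice exam feeds note summarizing (must start by hour 21); final review (must start by hour 29). Taking the minimum, the practice exam must finish by hour 21 and start by 21 − 9 = hour 12.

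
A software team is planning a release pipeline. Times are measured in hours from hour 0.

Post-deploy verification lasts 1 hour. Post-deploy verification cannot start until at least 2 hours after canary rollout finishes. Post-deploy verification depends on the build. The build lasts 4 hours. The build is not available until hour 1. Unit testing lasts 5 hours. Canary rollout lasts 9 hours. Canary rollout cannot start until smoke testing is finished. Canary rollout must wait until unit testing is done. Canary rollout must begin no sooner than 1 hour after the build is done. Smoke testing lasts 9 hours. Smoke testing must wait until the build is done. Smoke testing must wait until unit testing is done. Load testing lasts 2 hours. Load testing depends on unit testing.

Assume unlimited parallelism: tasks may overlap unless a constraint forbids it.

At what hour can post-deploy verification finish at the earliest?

26

Unit testing can start immediately at hour 0; it finishes at hour 5.
The build cannot begin until its own release at hour 1. It runs from hour 1 to 1 + 4 = hour 5.
Smoke testing cannot start until the build (finishes hour 5); unit testing (finishes hour 5). The controlling bound is hour 5, so smoke testing finishes at 5 + 9 = hour 14.
Canary rollout cannot start until smoke testing (finishes hour 14); unit testing (finishes hour 5); the build (finishes hour 5, plus 1-hour gap → hour 6). The controlling bound is hour 14, so canary rollout finishes at 14 + 9 = hour 23.
For post-deploy verification: canary rollout (finishes hour 23, plus 2-hour gap → hour 25); the build (finishes hour 5). Taking the maximum gives a start of hour 25, and it finishes at 25 + 1 = hour 26.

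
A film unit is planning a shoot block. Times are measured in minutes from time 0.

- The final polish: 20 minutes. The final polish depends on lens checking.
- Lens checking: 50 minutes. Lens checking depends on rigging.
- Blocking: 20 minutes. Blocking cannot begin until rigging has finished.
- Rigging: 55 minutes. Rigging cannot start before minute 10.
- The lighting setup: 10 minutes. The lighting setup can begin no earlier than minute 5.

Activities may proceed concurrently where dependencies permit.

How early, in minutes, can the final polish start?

115

After its own release at minute 10, rigging can start at minute 10 and finishes at minute 65.
Lens checking waits on rigging (finishes minute 65), so it starts at minute 65 and finishes at 65 + 50 = minute 115.
The final polish waits on lens checking (finishes minute 115), so the earliest it can start is minute 115.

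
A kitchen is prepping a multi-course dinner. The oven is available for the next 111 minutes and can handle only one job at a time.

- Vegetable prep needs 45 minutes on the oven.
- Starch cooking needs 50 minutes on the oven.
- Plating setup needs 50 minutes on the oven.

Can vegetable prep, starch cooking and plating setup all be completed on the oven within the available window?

No

Running back to back, the jobs need 45 + 50 + 50 = 145 minutes on the oven.
Since 145 > 111, they cannot all fit.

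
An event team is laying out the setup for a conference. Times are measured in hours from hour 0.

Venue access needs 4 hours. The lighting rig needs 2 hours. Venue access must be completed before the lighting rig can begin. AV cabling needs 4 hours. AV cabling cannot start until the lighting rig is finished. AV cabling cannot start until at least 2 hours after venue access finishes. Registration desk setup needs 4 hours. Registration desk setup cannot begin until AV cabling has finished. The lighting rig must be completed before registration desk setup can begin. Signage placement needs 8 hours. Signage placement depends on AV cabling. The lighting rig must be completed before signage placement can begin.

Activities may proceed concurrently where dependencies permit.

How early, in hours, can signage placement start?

Venue access can start immediately at hour 0; it finishes at hour 4.
After venue access (finishes hour 4), the lighting rig can start at hour 4 and finishes at hour 6.
For AV cabling: the lighting rig (finishes hour 6); venue access (finishes hour 4, plus 2-hour gap → hour 6). Taking the maximum gives a start of hour 6, and it finishes at 6 + 4 = hour 10.
Signage placement waits on AV cabling (finishes hour 10); the lighting rig (finishes hour 6). The latest of these is hour 10, which is the earliest signage placement can start.

10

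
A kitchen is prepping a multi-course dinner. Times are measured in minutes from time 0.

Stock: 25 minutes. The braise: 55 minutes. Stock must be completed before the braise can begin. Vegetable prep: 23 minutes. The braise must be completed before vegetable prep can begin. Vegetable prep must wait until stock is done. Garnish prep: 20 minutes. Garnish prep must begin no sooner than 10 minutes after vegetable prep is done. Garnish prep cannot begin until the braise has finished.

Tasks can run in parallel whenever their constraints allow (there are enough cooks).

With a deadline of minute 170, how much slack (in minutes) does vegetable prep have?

37

Stock has no prerequisites, so it starts at minute 0 and finishes at minute 25.
The braise waits on stock (finishes minute 25), so it starts at minute 25 and finishes at 25 + 55 = minute 80.
For vegetable prep: the braise (finishes minute 80); stock (finishes minute 25). Taking the maximum gives a start of minute 80, and it finishes at 80 + 23 = minute 103.

Working backward from the deadline:
Garnish prep has no dependents, so it just needs to finish by minute 170. Starting by 170 − 20 = minute 150 achieves that.
Since garnish prep (must start by minute 150, minus 10-minute gap → minute 140) depends on it, vegetable prep must finish by minute 140. Backing off its 23-minute duration gives a latest start of minute 117.
So vegetable prep can start as early as minute 80 and as late as minute 117, giving 117 − 80 = 37 minutes of slack.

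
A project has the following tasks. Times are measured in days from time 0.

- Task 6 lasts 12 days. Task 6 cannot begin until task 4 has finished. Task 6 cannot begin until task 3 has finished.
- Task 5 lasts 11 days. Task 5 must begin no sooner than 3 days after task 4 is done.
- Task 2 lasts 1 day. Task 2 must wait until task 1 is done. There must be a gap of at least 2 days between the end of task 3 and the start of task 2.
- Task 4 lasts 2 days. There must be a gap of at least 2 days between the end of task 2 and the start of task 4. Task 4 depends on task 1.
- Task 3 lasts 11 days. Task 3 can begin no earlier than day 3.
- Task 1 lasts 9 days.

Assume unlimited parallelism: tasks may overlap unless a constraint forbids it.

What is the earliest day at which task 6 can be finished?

33

After its own release at day 3, task 3 can start at day 3 and finishes at day 14.
Nothing blocks task 1, so it runs from day 0 to day 9.
Task 2 has to wait for task 1 (finishes day 9); task 3 (finishes day 14, plus 2-day gap → day 16). The latest of these is day 16, so task 2 runs day 16 to 16 + 1 = day 17.
Task 4 has to wait for task 2 (finishes day 17, plus 2-day gap → day 19); task 1 (finishes day 9). The latest of these is day 19, so task 4 runs day 19 to 19 + 2 = day 21.
Task 6 has to wait for task 4 (finishes day 21); task 3 (finishes day 14). The latest of these is day 21, so task 6 runs day 21 to 21 + 12 = day 33.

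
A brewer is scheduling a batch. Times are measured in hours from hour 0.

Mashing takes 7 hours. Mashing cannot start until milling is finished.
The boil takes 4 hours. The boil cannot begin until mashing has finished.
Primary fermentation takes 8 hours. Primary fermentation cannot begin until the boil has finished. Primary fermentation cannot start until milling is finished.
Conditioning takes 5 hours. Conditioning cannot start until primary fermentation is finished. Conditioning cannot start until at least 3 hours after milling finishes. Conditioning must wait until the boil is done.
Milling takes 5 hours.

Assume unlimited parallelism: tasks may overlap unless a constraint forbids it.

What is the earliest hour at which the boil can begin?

12

Milling can start immediately at hour 0; it finishes at hour 5.
Mashing cannot begin until milling (finishes hour 5). It runs from hour 5 to 5 + 7 = hour 12.
The boil waits on mashing (finishes hour 12), so the earliest it can start is hour 12.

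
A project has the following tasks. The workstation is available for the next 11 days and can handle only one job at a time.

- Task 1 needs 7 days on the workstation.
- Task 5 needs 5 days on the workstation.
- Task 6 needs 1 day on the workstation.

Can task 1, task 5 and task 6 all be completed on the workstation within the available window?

No

Running back to back, the jobs need 7 + 5 + 1 = 13 days on the workstation.
Since 13 > 11, they cannot all fit.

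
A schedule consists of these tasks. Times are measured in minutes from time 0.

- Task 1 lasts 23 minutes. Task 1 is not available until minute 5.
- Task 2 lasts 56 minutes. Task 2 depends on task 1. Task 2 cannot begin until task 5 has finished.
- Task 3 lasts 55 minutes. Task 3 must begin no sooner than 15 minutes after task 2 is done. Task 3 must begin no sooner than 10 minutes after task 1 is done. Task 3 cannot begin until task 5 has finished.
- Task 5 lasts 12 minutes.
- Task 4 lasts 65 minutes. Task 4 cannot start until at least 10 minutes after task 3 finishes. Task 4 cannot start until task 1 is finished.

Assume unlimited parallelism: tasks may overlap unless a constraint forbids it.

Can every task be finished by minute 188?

No

Task 5 can start immediately at minute 0; it finishes at minute 12.
After its own release at minute 5, task 1 can start at minute 5 and finishes at minute 28.
For task 2: task 1 (finishes minute 28); task 5 (finishes minute 12). Taking the maximum gives a start of minute 28, and it finishes at 28 + 56 = minute 84.
Task 3 cannot start until task 2 (finishes minute 84, plus 15-minute gap → minute 99); task 1 (finishes minute 28, plus 10-minute gap → minute 38); task 5 (finishes minute 12). The controlling bound is minute 99, so task 3 finishes at 99 + 55 = minute 154.
Task 4 has to wait for task 3 (finishes minute 154, plus 10-minute gap → minute 164); task 1 (finishes minute 28). The latest of these is minute 164, so task 4 runs minute 164 to 164 + 65 = minute 229.
The earliest everything can be done is minute 229, which is after the deadline of 188, so it is not possible.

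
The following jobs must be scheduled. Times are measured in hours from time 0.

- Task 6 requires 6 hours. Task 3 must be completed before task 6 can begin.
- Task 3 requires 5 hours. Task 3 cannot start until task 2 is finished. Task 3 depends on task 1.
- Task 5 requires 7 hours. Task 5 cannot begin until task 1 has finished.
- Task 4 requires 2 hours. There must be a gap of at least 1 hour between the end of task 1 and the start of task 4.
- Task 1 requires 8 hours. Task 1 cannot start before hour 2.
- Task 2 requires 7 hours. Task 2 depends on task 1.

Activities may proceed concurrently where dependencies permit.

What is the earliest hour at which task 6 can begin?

22

Task 1 cannot begin until its own release at hour 2. It runs from hour 2 to 2 + 8 = hour 10.
Task 2 cannot begin until task 1 (finishes hour 10). It runs from hour 10 to 10 + 7 = hour 17.
Task 3 cannot start until task 2 (finishes hour 17); task 1 (finishes hour 10). The controlling bound is hour 17, so task 3 finishes at 17 + 5 = hour 22.
Task 6 waits on task 3 (finishes hour 22), so the earliest it can start is hour 22.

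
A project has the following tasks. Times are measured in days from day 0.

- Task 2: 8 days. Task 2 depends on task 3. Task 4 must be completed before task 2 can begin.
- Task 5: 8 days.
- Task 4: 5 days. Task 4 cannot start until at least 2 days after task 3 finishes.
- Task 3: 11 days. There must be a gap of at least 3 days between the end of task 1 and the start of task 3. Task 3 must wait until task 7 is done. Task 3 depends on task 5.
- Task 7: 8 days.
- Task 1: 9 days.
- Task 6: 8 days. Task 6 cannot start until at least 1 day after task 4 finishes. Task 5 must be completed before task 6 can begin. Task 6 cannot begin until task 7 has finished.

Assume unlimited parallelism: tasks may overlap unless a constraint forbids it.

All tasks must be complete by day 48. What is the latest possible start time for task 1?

9

To finish by day 48, task 2 (duration 8) must start no later than day 40.
To finish by day 48, task 6 (duration 8) must start no later than day 40.
Task 4 must finish in time for task 2 (must start by day 40); task 6 (must start by day 40, minus 1-day gap → day 39). The tightest is day 39, so task 4 must start by 39 − 5 = day 34.
Task 3 has several dependents: task 2 (must start by day 40); task 4 (must start by day 34, minus 2-day gap → day 32). The earliest of those limits is day 32, so task 3 must start by 32 − 11 = day 21.
Task 1 must finish before task 3 (must start by day 21, minus 3-day gap → day 18). With a 9-day duration, task 1 must start by 18 − 9 = day 9.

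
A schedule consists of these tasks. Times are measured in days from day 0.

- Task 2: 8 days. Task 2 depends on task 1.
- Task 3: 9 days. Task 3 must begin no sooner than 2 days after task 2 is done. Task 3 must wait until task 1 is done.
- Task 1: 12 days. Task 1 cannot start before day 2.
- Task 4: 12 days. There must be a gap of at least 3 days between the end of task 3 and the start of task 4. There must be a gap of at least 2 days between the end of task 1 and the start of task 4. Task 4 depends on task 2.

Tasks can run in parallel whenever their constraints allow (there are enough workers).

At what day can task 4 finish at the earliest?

48

Task 1 waits on its own release at day 2, so it starts at day 2 and finishes at 2 + 12 = day 14.
After task 1 (finishes day 14), task 2 can start at day 14 and finishes at day 22.
Task 3 has to wait for task 2 (finishes day 22, plus 2-day gap → day 24); task 1 (finishes day 14). The latest of these is day 24, so task 3 runs day 24 to 24 + 9 = day 33.
Task 4 needs all of task 3 (finishes day 33, plus 3-day gap → day 36); task 1 (finishes day 14, plus 2-day gap → day 16); task 2 (finishes day 22). That puts its earliest start at day 36; it finishes at 36 + 12 = day 48.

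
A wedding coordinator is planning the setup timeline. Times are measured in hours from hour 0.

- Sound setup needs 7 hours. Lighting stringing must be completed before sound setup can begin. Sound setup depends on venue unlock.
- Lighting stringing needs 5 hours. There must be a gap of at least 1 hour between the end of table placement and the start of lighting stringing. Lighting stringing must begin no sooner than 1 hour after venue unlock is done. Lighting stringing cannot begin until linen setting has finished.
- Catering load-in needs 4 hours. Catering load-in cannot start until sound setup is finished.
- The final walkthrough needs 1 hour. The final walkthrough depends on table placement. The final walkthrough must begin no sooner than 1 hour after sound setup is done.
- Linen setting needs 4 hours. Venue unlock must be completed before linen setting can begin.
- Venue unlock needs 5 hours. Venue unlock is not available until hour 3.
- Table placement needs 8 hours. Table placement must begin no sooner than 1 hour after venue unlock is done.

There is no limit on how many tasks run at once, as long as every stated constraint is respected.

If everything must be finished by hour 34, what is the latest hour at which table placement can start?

9

Catering load-in must finish by hour 34; it takes 4 hours, so it must start by 34 − 4 = hour 30.
To finish by hour 34, the final walkthrough (duration 1) must start no later than hour 33.
For sound setup: catering load-in (must start by hour 30); the final walkthrough (must start by hour 33, minus 1-hour gap → hour 32). The most restrictive is hour 30; with a 7-hour duration, sound setup must start by hour 23.
Lighting stringing feeds into sound setup (must start by hour 23); so lighting stringing must finish by hour 23 and therefore start by hour 18.
Table placement feeds lighting stringing (must start by hour 18, minus 1-hour gap → hour 17); the final walkthrough (must start by hour 33). Taking the minimum, table placement must finish by hour 17 and start by 17 − 8 = hour 9.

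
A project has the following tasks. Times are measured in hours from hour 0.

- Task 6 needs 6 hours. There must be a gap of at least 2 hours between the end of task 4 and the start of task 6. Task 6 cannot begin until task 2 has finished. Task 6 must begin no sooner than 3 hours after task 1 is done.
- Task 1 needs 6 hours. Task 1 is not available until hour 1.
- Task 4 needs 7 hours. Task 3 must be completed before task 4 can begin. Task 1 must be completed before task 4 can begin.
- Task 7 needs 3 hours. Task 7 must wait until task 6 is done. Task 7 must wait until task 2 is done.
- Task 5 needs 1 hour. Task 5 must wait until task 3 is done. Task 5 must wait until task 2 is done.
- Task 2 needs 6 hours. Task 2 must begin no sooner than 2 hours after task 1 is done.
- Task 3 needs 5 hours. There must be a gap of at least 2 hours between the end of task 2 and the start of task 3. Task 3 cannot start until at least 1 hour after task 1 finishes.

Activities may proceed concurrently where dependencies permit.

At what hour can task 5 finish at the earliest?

23

After its own release at hour 1, task 1 can start at hour 1 and finishes at hour 7.
After task 1 (finishes hour 7, plus 2-hour gap → hour 9), task 2 can start at hour 9 and finishes at hour 15.
Task 3 has to wait for task 2 (finishes hour 15, plus 2-hour gap → hour 17); task 1 (finishes hour 7, plus 1-hour gap → hour 8). The latest of these is hour 17, so task 3 runs hour 17 to 17 + 5 = hour 22.
For task 5: task 3 (finishes hour 22); task 2 (finishes hour 15). Taking the maximum gives a start of hour 22, and it finishes at 22 + 1 = hour 23.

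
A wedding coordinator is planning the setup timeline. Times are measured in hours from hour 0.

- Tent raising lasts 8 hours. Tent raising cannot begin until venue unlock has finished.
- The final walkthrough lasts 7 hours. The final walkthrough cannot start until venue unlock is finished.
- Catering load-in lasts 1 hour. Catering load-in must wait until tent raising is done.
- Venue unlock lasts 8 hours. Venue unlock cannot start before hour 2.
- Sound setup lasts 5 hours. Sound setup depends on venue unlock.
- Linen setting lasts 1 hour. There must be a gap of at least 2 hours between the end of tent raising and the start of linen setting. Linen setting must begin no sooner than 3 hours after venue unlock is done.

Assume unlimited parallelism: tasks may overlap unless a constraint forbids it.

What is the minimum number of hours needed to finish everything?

After its own release at hour 2, venue unlock can start at hour 2 and finishes at hour 10.
The final walkthrough cannot begin until venue unlock (finishes hour 10). It runs from hour 10 to 10 + 7 = hour 17.
Sound setup cannot begin until venue unlock (finishes hour 10). It runs from hour 10 to 10 + 5 = hour 15.
After venue unlock (finishes hour 10), tent raising can start at hour 10 and finishes at hour 18.
Catering load-in waits on tent raising (finishes hour 18), so it starts at hour 18 and finishes at 18 + 1 = hour 19.
Linen setting cannot start until tent raising (finishes hour 18, plus 2-hour gap → hour 20); venue unlock (finishes hour 10, plus 3-hour gap → hour 13). The controlling bound is hour 20, so linen setting finishes at 20 + 1 = hour 21.
All tasks are finished once the last one completes. Finish times: Venue unlock at 10, Tent raising at 18, Linen setting at 21, Sound setup at 15, Catering load-in at 19, The final walkthrough at 17. The latest is hour 21.

21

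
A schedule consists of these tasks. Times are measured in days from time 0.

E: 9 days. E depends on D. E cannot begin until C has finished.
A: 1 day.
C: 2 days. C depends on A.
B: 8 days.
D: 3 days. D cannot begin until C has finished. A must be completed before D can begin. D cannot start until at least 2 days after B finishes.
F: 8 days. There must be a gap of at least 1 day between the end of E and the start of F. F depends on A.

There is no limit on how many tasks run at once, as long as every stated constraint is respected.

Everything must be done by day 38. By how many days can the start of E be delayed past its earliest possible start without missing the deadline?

B can start immediately at day 0; it finishes at day 8.
Nothing blocks A, so it runs from day 0 to day 1.
C waits on A (finishes day 1), so it starts at day 1 and finishes at 1 + 2 = day 3.
D has to wait for C (finishes day 3); A (finishes day 1); B (finishes day 8, plus 2-day gap → day 10). The latest of these is day 10, so D runs day 10 to 10 + 3 = day 13.
E has to wait for D (finishes day 13); C (finishes day 3). The latest of these is day 13, so E runs day 13 to 13 + 9 = day 22.

Working backward from the deadline:
F must finish by day 38; it takes 8 days, so it must start by 38 − 8 = day 30.
Since F (must start by day 30, minus 1-day gap → day 29) depends on it, E must finish by day 29. Backing off its 9-day duration gives a latest start of day 20.
So E can start as early as day 13 and as late as day 20, giving 20 − 13 = 7 days of slack.

7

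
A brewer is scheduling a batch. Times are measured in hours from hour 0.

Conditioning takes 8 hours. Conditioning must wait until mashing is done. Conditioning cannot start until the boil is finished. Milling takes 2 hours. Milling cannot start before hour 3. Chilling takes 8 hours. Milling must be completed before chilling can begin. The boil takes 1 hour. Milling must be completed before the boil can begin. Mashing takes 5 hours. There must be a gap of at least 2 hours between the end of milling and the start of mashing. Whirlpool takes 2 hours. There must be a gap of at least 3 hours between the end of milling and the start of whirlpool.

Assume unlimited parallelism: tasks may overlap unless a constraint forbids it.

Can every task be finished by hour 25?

After its own release at hour 3, milling can start at hour 3 and finishes at hour 5.
Chilling waits on milling (finishes hour 5), so it starts at hour 5 and finishes at 5 + 8 = hour 13.
Whirlpool cannot begin until milling (finishes hour 5, plus 3-hour gap → hour 8). It runs from hour 8 to 8 + 2 = hour 10.
The boil cannot begin until milling (finishes hour 5). It runs from hour 5 to 5 + 1 = hour 6.
Mashing cannot begin until milling (finishes hour 5, plus 2-hour gap → hour 7). It runs from hour 7 to 7 + 5 = hour 12.
Conditioning needs all of mashing (finishes hour 12); the boil (finishes hour 6). That puts its earliest start at hour 12; it finishes at 12 + 8 = hour 20.
Every task is finished by hour 20, which is no later than the deadline of 25, so the schedule is feasible.

Yes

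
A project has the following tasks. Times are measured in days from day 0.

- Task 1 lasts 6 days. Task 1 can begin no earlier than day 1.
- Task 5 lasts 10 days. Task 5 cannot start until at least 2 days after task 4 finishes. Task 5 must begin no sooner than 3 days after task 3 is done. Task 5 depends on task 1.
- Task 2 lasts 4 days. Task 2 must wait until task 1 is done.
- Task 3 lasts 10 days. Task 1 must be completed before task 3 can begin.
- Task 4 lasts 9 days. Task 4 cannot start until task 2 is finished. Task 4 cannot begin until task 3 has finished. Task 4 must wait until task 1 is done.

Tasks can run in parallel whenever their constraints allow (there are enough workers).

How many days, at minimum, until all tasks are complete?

After its own release at day 1, task 1 can start at day 1 and finishes at day 7.
Task 3 cannot begin until task 1 (finishes day 7). It runs from day 7 to 7 + 10 = day 17.
Task 2 cannot begin until task 1 (finishes day 7). It runs from day 7 to 7 + 4 = day 11.
Task 4 has to wait for task 2 (finishes day 11); task 3 (finishes day 17); task 1 (finishes day 7). The latest of these is day 17, so task 4 runs day 17 to 17 + 9 = day 26.
Task 5 has to wait for task 4 (finishes day 26, plus 2-day gap → day 28); task 3 (finishes day 17, plus 3-day gap → day 20); task 1 (finishes day 7). The latest of these is day 28, so task 5 runs day 28 to 28 + 10 = day 38.
All tasks are finished once the last one completes. Finish times: Task 1 at 7, Task 2 at 11, Task 3 at 17, Task 4 at 26, Task 5 at 38. The latest is day 38.

38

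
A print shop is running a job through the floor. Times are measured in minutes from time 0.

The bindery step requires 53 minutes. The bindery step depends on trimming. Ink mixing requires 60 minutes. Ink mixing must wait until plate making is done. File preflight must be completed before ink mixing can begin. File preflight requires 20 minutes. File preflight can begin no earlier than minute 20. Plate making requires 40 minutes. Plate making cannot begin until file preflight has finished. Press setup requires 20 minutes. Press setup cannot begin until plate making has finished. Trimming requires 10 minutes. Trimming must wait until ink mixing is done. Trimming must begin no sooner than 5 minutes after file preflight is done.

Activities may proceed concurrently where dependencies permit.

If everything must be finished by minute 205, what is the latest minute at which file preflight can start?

The bindery step must finish by minute 205; it takes 53 minutes, so it must start by 205 − 53 = minute 152.
Trimming must finish before the bindery step (must start by minute 152). With a 10-minute duration, trimming must start by 152 − 10 = minute 142.
Ink mixing must finish before trimming (must start by minute 142). With a 60-minute duration, ink mixing must start by 142 − 60 = minute 82.
To finish by minute 205, press setup (duration 20) must start no later than minute 185.
For plate making: ink mixing (must start by minute 82); press setup (must start by minute 185). The most restrictive is minute 82; with a 40-minute duration, plate making must start by minute 42.
For file preflight: plate making (must start by minute 42); ink mixing (must start by minute 82); trimming (must start by minute 142, minus 5-minute gap → minute 137). The most restrictive is minute 42; with a 20-minute duration, file preflight must start by minute 22.

22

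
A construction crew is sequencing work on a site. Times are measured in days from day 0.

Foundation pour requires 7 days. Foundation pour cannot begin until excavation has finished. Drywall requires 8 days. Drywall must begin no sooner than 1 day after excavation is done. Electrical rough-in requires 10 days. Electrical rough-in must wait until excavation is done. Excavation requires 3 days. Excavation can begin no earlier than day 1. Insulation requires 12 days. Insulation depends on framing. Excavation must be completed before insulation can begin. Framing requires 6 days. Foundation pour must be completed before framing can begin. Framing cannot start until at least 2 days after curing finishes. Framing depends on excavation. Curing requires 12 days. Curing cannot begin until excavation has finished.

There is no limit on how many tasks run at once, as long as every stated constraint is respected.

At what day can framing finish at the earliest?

Excavation waits on its own release at day 1, so it starts at day 1 and finishes at 1 + 3 = day 4.
Curing cannot begin until excavation (finishes day 4). It runs from day 4 to 4 + 12 = day 16.
Foundation pour cannot begin until excavation (finishes day 4). It runs from day 4 to 4 + 7 = day 11.
Framing has to wait for foundation pour (finishes day 11); curing (finishes day 16, plus 2-day gap → day 18); excavation (finishes day 4). The latest of these is day 18, so framing runs day 18 to 18 + 6 = day 24.

24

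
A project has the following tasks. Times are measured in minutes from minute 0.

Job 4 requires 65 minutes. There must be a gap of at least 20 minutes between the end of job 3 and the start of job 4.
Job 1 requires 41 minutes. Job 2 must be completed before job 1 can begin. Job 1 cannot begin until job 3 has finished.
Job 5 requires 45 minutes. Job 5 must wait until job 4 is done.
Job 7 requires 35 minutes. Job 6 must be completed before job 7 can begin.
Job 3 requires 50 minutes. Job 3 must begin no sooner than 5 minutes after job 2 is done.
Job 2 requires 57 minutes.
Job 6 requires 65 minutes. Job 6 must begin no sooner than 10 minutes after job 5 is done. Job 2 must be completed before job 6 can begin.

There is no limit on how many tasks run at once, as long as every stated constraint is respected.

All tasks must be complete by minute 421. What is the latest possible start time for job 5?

266

Job 7 has no dependents, so it just needs to finish by minute 421. Starting by 421 − 35 = minute 386 achieves that.
Since job 7 (must start by minute 386) depends on it, job 6 must finish by minute 386. Backing off its 65-minute duration gives a latest start of minute 321.
Job 5 must finish before job 6 (must start by minute 321, minus 10-minute gap → minute 311). With a 45-minute duration, job 5 must start by 311 − 45 = minute 266.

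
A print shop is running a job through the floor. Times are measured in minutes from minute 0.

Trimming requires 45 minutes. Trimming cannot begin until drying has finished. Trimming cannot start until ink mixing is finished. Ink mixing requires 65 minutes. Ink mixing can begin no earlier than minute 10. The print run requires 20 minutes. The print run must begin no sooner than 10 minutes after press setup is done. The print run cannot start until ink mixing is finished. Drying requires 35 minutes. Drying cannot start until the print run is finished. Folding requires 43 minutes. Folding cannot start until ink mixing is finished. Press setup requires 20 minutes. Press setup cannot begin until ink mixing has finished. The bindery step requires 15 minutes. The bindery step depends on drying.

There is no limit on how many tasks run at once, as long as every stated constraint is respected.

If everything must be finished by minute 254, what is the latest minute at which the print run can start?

154

To finish by minute 254, trimming (duration 45) must start no later than minute 209.
The bindery step has no dependents, so it just needs to finish by minute 254. Starting by 254 − 15 = minute 239 achieves that.
Drying must finish in time for trimming (must start by minute 209); the bindery step (must start by minute 239). The tightest is minute 209, so drying must start by 209 − 35 = minute 174.
The print run must finish before drying (must start by minute 174). With a 20-minute duration, the print run must start by 174 − 20 = minute 154.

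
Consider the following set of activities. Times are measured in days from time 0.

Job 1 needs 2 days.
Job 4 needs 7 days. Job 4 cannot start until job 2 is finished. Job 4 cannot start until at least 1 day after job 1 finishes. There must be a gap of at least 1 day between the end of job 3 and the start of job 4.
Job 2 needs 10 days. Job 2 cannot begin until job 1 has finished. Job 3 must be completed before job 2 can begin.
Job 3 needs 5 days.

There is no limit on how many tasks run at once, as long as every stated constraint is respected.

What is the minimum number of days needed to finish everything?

Job 3 can start immediately at day 0; it finishes at day 5.
Job 1 can start immediately at day 0; it finishes at day 2.
Job 2 needs all of job 1 (finishes day 2); job 3 (finishes day 5). That puts its earliest start at day 5; it finishes at 5 + 10 = day 15.
Job 4 has to wait for job 2 (finishes day 15); job 1 (finishes day 2, plus 1-day gap → day 3); job 3 (finishes day 5, plus 1-day gap → day 6). The latest of these is day 15, so job 4 runs day 15 to 15 + 7 = day 22.
All tasks are finished once the last one completes. Finish times: Job 1 at 2, Job 2 at 15, Job 3 at 5, Job 4 at 22. The latest is day 22.

22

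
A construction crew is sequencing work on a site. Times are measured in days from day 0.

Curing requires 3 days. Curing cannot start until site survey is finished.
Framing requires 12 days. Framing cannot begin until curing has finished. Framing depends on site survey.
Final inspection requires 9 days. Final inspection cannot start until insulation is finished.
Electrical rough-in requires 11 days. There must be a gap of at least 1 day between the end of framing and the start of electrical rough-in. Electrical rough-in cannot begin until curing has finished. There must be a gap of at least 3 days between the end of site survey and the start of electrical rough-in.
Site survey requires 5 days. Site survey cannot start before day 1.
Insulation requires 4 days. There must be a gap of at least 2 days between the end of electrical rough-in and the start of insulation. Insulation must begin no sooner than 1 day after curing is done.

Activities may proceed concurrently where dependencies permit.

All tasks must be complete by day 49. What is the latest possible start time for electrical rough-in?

23

Final inspection has no dependents, so it just needs to finish by day 49. Starting by 49 − 9 = day 40 achieves that.
Insulation must finish before final inspection (must start by day 40). With a 4-day duration, insulation must start by 40 − 4 = day 36.
Electrical rough-in must finish before insulation (must start by day 36, minus 2-day gap → day 34). With an 11-day duration, electrical rough-in must start by 34 − 11 = day 23.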